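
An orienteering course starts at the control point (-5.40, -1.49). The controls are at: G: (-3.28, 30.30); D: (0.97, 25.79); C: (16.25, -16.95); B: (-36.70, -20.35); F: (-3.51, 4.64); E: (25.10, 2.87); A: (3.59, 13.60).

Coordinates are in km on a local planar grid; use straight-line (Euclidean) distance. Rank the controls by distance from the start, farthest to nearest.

Distances from the start:
B (-36.70, -20.35): 36.5 km
G (-3.28, 30.30): 31.9 km
E (25.10, 2.87): 30.8 km
D (0.97, 25.79): 28.0 km
C (16.25, -16.95): 26.6 km
A (3.59, 13.60): 17.6 km
F (-3.51, 4.64): 6.4 km

B, G, E, D, C, A, F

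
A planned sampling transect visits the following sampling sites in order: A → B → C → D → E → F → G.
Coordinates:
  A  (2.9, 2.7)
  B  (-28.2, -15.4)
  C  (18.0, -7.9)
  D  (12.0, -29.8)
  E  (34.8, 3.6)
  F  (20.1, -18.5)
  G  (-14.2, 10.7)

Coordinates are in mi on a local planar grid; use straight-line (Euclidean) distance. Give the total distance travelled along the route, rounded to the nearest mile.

218 mi

Leg distances:
A→B: 36.0 mi  (cumulative 36.0 mi)
B→C: 46.8 mi  (cumulative 82.8 mi)
C→D: 22.7 mi  (cumulative 105.5 mi)
D→E: 40.4 mi  (cumulative 145.9 mi)
E→F: 26.5 mi  (cumulative 172.5 mi)
F→G: 45.0 mi  (cumulative 217.5 mi)
Total route length ≈ 218 mi.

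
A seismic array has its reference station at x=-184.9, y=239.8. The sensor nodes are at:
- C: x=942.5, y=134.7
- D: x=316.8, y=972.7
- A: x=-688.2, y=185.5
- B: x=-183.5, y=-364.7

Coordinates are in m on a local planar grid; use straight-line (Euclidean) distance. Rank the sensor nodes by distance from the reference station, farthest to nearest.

C, D, B, A

Distance from the reference station at x=-184.9, y=239.8 to each:
C x=942.5, y=134.7: 1132.3 m
D x=316.8, y=972.7: 888.2 m
B x=-183.5, y=-364.7: 604.5 m
A x=-688.2, y=185.5: 506.2 m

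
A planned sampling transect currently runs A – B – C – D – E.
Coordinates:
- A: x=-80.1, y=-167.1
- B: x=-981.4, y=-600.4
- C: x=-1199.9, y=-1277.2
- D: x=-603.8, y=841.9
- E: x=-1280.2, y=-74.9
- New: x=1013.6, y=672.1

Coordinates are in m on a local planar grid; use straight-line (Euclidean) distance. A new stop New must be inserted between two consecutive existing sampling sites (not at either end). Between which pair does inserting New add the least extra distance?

between C and D

Added distance for inserting New between each consecutive pair:
A–B: 2744.8 m
B–C: 4604.6 m
C–D: 2374.4 m
D–E: 2899.3 m
Smallest added distance is 2374.4 m, inserting between C and D.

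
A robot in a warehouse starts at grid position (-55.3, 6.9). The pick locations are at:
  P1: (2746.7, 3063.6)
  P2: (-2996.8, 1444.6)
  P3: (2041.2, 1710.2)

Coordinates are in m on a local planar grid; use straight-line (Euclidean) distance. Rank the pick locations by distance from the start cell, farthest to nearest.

P1, P2, P3

Distances from the start cell:
P1 (2746.7, 3063.6): 4146.6 m
P2 (-2996.8, 1444.6): 3274.1 m
P3 (2041.2, 1710.2): 2701.2 m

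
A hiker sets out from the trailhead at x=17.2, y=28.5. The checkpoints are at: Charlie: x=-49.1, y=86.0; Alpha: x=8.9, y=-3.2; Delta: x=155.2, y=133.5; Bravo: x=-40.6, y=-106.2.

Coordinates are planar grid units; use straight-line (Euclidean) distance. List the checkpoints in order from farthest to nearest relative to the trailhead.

Distance from the trailhead at x=17.2, y=28.5 to each:
Delta x=155.2, y=133.5: 173.4
Bravo x=-40.6, y=-106.2: 146.6
Charlie x=-49.1, y=86.0: 87.8
Alpha x=8.9, y=-3.2: 32.8

Delta, Bravo, Charlie, Alpha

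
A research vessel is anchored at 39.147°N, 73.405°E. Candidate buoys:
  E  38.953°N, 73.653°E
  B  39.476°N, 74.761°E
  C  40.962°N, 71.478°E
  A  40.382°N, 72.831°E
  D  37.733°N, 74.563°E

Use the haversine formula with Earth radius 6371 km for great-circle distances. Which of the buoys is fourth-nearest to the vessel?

D

Distance to each, sorted:
E: 30.4 km
B: 122.3 km
A: 145.8 km
D: 186.8 km
C: 260.0 km
The fourth-nearest is D at 186.8 km.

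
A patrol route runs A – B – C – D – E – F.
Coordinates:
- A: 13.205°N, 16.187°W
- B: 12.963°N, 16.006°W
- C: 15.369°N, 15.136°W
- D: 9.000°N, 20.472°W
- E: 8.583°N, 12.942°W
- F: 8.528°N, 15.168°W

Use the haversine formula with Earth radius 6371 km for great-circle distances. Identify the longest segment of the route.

Leg distances:
A→B: 33.3 km
B→C: 283.5 km
C→D: 915.2 km
D→E: 828.7 km
E→F: 244.8 km
The longest leg is C–D at 915.2 km.

C–D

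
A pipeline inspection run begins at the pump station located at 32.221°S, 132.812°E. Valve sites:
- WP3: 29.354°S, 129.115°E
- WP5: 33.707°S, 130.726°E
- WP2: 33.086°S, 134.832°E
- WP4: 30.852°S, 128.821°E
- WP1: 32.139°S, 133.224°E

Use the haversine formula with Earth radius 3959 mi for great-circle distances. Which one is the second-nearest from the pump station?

Distances from the pump station (32.221°S, 132.812°E):
WP1: 24.8 mi
WP2: 131.8 mi
WP5: 158.6 mi
WP4: 253.3 mi
WP3: 295.6 mi
The second-nearest is WP2 at 131.8 mi.

WP2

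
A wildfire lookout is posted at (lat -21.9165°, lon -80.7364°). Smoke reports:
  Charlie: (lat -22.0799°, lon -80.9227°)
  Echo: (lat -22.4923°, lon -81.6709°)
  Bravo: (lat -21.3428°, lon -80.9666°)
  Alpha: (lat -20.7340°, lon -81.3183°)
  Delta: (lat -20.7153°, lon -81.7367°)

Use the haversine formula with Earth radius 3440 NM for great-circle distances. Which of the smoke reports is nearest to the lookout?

Distance to each, sorted:
Charlie: 14.3 NM
Bravo: 36.8 NM
Echo: 62.4 NM
Alpha: 78.1 NM
Delta: 91.3 NM
The nearest is Charlie at 14.3 NM.

Charlie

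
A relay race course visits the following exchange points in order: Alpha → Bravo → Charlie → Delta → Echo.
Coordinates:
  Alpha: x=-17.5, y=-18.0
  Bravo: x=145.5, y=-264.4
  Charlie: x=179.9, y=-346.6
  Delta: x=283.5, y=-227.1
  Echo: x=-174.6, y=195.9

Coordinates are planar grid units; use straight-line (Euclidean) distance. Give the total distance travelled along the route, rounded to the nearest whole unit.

1166

Leg distances:
Alpha→Bravo: 295.4  (cumulative 295.4)
Bravo→Charlie: 89.1  (cumulative 384.5)
Charlie→Delta: 158.2  (cumulative 542.7)
Delta→Echo: 623.5  (cumulative 1166.2)
Total route length ≈ 1166.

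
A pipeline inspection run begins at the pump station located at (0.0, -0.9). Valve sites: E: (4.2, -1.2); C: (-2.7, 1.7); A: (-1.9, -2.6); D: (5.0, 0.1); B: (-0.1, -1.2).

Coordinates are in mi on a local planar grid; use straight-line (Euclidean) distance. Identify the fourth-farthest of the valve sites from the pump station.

A

Distance to each, sorted:
D: 5.1 mi
E: 4.2 mi
C: 3.7 mi
A: 2.5 mi
B: 0.3 mi
The fourth-farthest is A at 2.5 mi.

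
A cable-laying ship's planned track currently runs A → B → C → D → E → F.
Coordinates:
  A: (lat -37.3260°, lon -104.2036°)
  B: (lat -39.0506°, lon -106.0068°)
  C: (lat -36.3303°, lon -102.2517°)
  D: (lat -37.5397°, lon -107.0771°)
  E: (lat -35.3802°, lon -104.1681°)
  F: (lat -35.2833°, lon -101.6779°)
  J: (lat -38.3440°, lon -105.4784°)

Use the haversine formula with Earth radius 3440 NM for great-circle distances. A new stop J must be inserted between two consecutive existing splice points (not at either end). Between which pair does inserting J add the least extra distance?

Added distance for inserting J between each consecutive pair:
A–B: 1.1 NM
B–C: 3.1 NM
C–D: 42.9 NM
D–E: 87.4 NM
E–F: 325.7 NM
Smallest added distance is 1.1 NM, inserting between A and B.

between A and B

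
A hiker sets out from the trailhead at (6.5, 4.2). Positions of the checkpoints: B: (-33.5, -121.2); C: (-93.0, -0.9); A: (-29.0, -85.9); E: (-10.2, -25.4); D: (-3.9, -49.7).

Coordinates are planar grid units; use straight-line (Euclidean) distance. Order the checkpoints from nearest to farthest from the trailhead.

E, D, A, C, B

Computing each straight-line distance from (6.5, 4.2):
E (-10.2, -25.4): 34.0
D (-3.9, -49.7): 54.9
A (-29.0, -85.9): 96.8
C (-93.0, -0.9): 99.6
B (-33.5, -121.2): 131.6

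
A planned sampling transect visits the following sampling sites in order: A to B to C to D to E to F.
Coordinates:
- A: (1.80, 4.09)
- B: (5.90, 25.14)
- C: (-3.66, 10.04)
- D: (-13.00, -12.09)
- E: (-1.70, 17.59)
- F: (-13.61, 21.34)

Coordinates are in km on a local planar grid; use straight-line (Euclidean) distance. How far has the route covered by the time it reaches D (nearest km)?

Leg distances:
A→B: 21.4 km  (cumulative 21.4 km)
B→C: 17.9 km  (cumulative 39.3 km)
C→D: 24.0 km  (cumulative 63.3 km)
Cumulative distance at D ≈ 63 km.

63 km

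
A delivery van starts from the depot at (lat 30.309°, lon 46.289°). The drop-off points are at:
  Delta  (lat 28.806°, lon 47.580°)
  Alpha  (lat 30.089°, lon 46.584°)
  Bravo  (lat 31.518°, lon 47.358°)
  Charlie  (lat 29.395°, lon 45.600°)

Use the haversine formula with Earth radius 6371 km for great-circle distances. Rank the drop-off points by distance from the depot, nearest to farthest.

Computing each great-circle distance from (lat 30.309°, lon 46.289°):
Alpha (lat 30.089°, lon 46.584°): 37.4 km
Charlie (lat 29.395°, lon 45.600°): 121.4 km
Bravo (lat 31.518°, lon 47.358°): 168.7 km
Delta (lat 28.806°, lon 47.580°): 208.6 km

Alpha, Charlie, Bravo, Delta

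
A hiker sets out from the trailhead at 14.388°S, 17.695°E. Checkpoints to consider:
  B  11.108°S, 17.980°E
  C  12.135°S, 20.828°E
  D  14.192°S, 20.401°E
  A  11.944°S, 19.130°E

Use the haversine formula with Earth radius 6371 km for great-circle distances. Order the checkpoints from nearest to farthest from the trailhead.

D, A, B, C

Distance from the trailhead at 14.388°S, 17.695°E to each:
D 14.192°S, 20.401°E: 292.4 km
A 11.944°S, 19.130°E: 313.0 km
B 11.108°S, 17.980°E: 366.0 km
C 12.135°S, 20.828°E: 421.6 km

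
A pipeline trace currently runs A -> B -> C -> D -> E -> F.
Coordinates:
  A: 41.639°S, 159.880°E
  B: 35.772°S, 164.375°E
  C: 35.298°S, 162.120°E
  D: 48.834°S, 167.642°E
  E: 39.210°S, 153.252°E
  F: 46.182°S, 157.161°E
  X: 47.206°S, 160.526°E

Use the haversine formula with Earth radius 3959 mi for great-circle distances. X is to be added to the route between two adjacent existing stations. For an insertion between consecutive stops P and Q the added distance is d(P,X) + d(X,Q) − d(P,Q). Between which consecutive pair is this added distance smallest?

Added distance for inserting X between each consecutive pair:
A–B: 728.3 mi
B–C: 1510.5 mi
C–D: 197.8 mi
D–E: 36.3 mi
E–F: 315.8 mi
Smallest added distance is 36.3 mi, inserting between D and E.

between D and E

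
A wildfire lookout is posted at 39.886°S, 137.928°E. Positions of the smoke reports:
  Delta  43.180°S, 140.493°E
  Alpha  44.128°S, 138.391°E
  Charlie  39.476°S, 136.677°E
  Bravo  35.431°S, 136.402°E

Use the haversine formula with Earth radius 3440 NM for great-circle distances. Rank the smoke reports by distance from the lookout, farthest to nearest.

Bravo, Alpha, Delta, Charlie

Computing each great-circle distance from 39.886°S, 137.928°E:
Bravo 35.431°S, 136.402°E: 277.1 NM
Alpha 44.128°S, 138.391°E: 255.5 NM
Delta 43.180°S, 140.493°E: 228.9 NM
Charlie 39.476°S, 136.677°E: 62.8 NM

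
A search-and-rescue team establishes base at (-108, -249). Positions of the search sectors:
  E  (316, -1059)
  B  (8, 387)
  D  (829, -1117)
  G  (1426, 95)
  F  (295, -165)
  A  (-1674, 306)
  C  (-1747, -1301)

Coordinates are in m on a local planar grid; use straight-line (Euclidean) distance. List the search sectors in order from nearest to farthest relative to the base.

Distances from the base:
F (295, -165): 411.7 m
B (8, 387): 646.5 m
E (316, -1059): 914.3 m
D (829, -1117): 1277.3 m
G (1426, 95): 1572.1 m
A (-1674, 306): 1661.4 m
C (-1747, -1301): 1947.6 m

F, B, E, D, G, A, C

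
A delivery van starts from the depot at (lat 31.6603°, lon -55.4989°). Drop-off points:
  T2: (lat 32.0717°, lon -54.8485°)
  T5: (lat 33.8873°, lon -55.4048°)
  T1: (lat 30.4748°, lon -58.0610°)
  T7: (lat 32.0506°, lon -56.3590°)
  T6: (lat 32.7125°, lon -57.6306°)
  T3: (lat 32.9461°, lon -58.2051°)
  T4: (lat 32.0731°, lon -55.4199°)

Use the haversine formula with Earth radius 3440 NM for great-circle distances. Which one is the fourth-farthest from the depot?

T6

Distances from the depot ((lat 31.6603°, lon -55.4989°)):
T3: 157.5 NM
T1: 149.8 NM
T5: 133.8 NM
T6: 125.4 NM
T7: 49.7 NM
T2: 41.4 NM
T4: 25.1 NM
The fourth-farthest is T6 at 125.4 NM.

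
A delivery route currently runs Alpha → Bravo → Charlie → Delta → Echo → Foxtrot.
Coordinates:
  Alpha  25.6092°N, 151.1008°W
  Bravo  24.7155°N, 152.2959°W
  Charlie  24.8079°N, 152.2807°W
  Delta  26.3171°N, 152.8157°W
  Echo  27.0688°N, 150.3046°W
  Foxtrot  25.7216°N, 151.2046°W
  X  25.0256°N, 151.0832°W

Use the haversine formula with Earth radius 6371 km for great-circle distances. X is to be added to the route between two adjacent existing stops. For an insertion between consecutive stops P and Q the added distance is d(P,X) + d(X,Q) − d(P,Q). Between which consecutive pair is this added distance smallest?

between Alpha and Bravo

Added distance for inserting X between each consecutive pair:
Alpha–Bravo: 36.0 km
Bravo–Charlie: 239.9 km
Charlie–Delta: 172.3 km
Delta–Echo: 202.4 km
Echo–Foxtrot: 143.9 km
Smallest added distance is 36.0 km, inserting between Alpha and Bravo.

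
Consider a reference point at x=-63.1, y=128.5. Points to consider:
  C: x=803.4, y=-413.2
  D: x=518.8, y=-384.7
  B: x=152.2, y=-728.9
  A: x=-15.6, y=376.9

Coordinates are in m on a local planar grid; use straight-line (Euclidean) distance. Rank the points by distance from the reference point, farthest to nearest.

C, B, D, A

Distance from the reference point at x=-63.1, y=128.5 to each:
C x=803.4, y=-413.2: 1021.9 m
B x=152.2, y=-728.9: 884.0 m
D x=518.8, y=-384.7: 775.9 m
A x=-15.6, y=376.9: 252.9 m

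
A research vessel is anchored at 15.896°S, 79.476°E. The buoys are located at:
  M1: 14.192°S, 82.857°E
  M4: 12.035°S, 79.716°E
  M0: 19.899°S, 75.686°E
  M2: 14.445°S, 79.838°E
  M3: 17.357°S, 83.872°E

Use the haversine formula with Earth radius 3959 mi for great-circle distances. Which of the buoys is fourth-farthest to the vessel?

Distance to each, sorted:
M0: 372.3 mi
M3: 308.0 mi
M4: 267.3 mi
M1: 254.5 mi
M2: 103.1 mi
The fourth-farthest is M1 at 254.5 mi.

M1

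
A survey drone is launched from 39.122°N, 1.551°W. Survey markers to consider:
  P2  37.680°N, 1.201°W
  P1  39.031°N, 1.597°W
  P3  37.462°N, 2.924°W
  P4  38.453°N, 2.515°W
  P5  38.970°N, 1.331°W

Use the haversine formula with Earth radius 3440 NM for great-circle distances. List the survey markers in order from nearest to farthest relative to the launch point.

P1, P5, P4, P2, P3

Computing each great-circle distance from 39.122°N, 1.551°W:
P1 39.031°N, 1.597°W: 5.9 NM
P5 38.970°N, 1.331°W: 13.7 NM
P4 38.453°N, 2.515°W: 60.4 NM
P2 37.680°N, 1.201°W: 88.1 NM
P3 37.462°N, 2.924°W: 118.8 NM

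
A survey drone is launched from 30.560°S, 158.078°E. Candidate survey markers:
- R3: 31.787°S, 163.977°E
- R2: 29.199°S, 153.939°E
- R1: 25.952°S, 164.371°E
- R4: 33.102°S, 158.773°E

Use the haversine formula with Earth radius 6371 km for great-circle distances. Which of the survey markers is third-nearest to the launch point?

R3

Distances from the launch point (30.560°S, 158.078°E):
R4: 290.2 km
R2: 426.8 km
R3: 577.5 km
R1: 801.2 km
The third-nearest is R3 at 577.5 km.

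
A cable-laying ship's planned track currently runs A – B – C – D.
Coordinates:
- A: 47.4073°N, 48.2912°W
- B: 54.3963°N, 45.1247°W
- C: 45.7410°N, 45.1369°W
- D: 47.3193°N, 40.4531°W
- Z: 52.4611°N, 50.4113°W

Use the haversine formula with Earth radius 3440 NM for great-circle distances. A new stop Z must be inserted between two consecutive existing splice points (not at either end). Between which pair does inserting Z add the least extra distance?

between A and B

Added distance for inserting Z between each consecutive pair:
A–B: 99.8 NM
B–C: 155.5 NM
C–D: 730.8 NM
Smallest added distance is 99.8 NM, inserting between A and B.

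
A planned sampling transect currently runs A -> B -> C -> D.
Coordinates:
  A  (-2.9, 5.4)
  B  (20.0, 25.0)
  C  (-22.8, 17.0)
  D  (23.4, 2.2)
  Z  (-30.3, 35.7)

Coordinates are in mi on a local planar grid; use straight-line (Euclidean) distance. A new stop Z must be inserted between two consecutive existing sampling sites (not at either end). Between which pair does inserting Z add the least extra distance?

Added distance for inserting Z between each consecutive pair:
A–B: 62.1 mi
B–C: 28.0 mi
C–D: 34.9 mi
Smallest added distance is 28.0 mi, inserting between B and C.

between B and C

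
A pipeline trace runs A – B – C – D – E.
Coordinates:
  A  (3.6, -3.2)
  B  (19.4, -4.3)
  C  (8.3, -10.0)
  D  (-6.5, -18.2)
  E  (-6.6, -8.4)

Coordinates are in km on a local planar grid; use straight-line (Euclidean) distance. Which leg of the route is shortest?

D–E

Leg distances:
A→B: 15.8 km
B→C: 12.5 km
C→D: 16.9 km
D→E: 9.8 km
The shortest leg is D–E at 9.8 km.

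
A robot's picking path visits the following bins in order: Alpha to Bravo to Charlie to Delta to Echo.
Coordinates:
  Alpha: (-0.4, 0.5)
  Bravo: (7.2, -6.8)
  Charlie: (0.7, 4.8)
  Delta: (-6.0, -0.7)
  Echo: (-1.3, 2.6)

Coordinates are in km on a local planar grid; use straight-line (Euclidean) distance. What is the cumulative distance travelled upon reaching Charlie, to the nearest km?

Leg distances:
Alpha→Bravo: 10.5 km  (cumulative 10.5 km)
Bravo→Charlie: 13.3 km  (cumulative 23.8 km)
Cumulative distance at Charlie ≈ 24 km.

24 km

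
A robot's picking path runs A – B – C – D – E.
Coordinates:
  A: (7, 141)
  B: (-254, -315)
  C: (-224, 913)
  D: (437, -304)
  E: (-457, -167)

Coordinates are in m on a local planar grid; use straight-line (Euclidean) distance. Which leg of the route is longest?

Leg distances:
A→B: 525.4 m
B→C: 1228.4 m
C→D: 1384.9 m
D→E: 904.4 m
The longest leg is C–D at 1384.9 m.

C–D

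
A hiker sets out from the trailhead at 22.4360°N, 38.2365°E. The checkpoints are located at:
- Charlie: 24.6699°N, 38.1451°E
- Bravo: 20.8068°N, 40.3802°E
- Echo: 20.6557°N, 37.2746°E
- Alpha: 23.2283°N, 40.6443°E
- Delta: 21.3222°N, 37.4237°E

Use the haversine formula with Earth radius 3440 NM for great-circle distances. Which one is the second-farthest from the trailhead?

Distances from the trailhead (22.4360°N, 38.2365°E):
Bravo: 154.5 NM
Alpha: 141.5 NM
Charlie: 134.2 NM
Echo: 119.6 NM
Delta: 80.8 NM
The second-farthest is Alpha at 141.5 NM.

Alpha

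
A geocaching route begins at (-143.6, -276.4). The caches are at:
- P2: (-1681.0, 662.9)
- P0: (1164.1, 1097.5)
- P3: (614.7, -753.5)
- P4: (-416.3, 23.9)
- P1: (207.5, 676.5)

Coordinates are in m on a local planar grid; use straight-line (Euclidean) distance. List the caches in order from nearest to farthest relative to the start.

P4, P3, P1, P2, P0

Computing each straight-line distance from (-143.6, -276.4):
P4 (-416.3, 23.9): 405.6 m
P3 (614.7, -753.5): 895.9 m
P1 (207.5, 676.5): 1015.5 m
P2 (-1681.0, 662.9): 1801.6 m
P0 (1164.1, 1097.5): 1896.8 m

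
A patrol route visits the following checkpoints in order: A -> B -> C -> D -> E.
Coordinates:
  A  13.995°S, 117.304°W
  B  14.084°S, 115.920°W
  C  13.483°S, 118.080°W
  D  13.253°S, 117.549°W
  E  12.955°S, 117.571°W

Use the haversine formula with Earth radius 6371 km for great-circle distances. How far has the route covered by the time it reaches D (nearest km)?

455 km

Leg distances:
A→B: 149.6 km  (cumulative 149.6 km)
B→C: 242.6 km  (cumulative 392.3 km)
C→D: 62.9 km  (cumulative 455.2 km)
Cumulative distance at D ≈ 455 km.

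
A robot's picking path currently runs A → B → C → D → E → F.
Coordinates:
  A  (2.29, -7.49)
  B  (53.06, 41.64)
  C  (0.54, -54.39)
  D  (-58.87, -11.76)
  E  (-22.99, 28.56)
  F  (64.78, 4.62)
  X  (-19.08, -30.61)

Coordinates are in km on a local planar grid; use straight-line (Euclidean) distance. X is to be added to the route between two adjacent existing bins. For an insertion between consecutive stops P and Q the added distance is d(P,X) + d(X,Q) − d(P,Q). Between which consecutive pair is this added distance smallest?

between C and D

Added distance for inserting X between each consecutive pair:
A–B: 62.9 km
B–C: 23.5 km
C–D: 1.7 km
D–E: 49.4 km
E–F: 59.3 km
Smallest added distance is 1.7 km, inserting between C and D.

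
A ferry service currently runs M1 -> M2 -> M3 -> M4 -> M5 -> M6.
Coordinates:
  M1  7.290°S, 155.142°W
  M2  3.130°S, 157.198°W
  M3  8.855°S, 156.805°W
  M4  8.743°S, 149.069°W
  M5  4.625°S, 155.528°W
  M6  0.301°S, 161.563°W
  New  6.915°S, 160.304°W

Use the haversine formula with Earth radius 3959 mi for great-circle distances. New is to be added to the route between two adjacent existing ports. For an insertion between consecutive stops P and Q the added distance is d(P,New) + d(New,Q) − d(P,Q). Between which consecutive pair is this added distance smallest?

between M2 and M3

Added distance for inserting New between each consecutive pair:
M1–M2: 372.3 mi
M2–M3: 215.7 mi
M3–M4: 525.5 mi
M4–M5: 617.1 mi
M5–M6: 317.0 mi
Smallest added distance is 215.7 mi, inserting between M2 and M3.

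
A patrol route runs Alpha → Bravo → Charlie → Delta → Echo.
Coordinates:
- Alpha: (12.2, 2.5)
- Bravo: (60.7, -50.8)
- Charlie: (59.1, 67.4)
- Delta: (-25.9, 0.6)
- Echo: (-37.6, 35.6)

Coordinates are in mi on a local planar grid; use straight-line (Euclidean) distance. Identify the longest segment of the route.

Bravo–Charlie

Leg distances:
Alpha→Bravo: 72.1 mi
Bravo→Charlie: 118.2 mi
Charlie→Delta: 108.1 mi
Delta→Echo: 36.9 mi
The longest leg is Bravo–Charlie at 118.2 mi.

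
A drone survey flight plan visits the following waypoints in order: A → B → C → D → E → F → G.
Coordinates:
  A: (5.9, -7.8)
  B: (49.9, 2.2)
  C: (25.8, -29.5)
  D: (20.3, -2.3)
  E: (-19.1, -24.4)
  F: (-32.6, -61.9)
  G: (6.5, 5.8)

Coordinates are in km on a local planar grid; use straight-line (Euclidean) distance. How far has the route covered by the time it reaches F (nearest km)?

Leg distances:
A→B: 45.1 km  (cumulative 45.1 km)
B→C: 39.8 km  (cumulative 84.9 km)
C→D: 27.8 km  (cumulative 112.7 km)
D→E: 45.2 km  (cumulative 157.9 km)
E→F: 39.9 km  (cumulative 197.7 km)
Cumulative distance at F ≈ 198 km.

198 km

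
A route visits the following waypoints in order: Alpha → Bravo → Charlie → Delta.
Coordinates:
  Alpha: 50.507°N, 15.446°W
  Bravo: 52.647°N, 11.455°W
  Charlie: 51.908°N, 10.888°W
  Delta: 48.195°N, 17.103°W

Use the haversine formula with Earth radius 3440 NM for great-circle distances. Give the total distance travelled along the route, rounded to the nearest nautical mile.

Leg distances:
Alpha→Bravo: 196.6 NM  (cumulative 196.6 NM)
Bravo→Charlie: 49.0 NM  (cumulative 245.6 NM)
Charlie→Delta: 327.1 NM  (cumulative 572.7 NM)
Total route length ≈ 573 NM.

573 NM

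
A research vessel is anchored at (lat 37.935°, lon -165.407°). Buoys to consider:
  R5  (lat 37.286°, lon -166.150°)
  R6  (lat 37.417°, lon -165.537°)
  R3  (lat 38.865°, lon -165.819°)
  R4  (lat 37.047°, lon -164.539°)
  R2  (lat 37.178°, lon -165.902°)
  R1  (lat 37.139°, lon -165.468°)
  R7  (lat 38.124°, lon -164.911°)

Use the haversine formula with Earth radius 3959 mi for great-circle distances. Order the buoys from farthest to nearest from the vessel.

R4, R3, R5, R2, R1, R6, R7

Computing each great-circle distance from (lat 37.935°, lon -165.407°):
R4 (lat 37.047°, lon -164.539°): 77.6 mi
R3 (lat 38.865°, lon -165.819°): 68.0 mi
R5 (lat 37.286°, lon -166.150°): 60.5 mi
R2 (lat 37.178°, lon -165.902°): 58.9 mi
R1 (lat 37.139°, lon -165.468°): 55.1 mi
R6 (lat 37.417°, lon -165.537°): 36.5 mi
R7 (lat 38.124°, lon -164.911°): 30.0 mi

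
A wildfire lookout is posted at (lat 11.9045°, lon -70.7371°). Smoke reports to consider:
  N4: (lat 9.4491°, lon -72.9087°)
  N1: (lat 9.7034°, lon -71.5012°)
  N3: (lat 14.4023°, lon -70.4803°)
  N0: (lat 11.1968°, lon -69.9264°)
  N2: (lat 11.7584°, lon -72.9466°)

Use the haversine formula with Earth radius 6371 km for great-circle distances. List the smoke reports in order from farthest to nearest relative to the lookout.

N4, N3, N1, N2, N0

Distance from the lookout at (lat 11.9045°, lon -70.7371°) to each:
N4 (lat 9.4491°, lon -72.9087°): 361.7 km
N3 (lat 14.4023°, lon -70.4803°): 279.1 km
N1 (lat 9.7034°, lon -71.5012°): 258.6 km
N2 (lat 11.7584°, lon -72.9466°): 241.0 km
N0 (lat 11.1968°, lon -69.9264°): 118.3 km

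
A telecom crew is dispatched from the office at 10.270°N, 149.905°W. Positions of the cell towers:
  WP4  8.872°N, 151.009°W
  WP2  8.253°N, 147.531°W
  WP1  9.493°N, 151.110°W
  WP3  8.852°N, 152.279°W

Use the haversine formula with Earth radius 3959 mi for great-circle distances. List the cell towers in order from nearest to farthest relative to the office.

Distance from the office at 10.270°N, 149.905°W to each:
WP1 9.493°N, 151.110°W: 98.0 mi
WP4 8.872°N, 151.009°W: 122.4 mi
WP3 8.852°N, 152.279°W: 189.1 mi
WP2 8.253°N, 147.531°W: 213.6 mi

WP1, WP4, WP3, WP2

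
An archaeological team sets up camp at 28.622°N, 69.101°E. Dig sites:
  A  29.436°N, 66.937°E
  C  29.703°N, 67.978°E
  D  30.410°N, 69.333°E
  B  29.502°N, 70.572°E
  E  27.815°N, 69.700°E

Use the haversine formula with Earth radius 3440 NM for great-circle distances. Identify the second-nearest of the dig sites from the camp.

C

Distance to each, sorted:
E: 57.9 NM
C: 87.6 NM
B: 93.5 NM
D: 108.0 NM
A: 123.7 NM
The second-nearest is C at 87.6 NM.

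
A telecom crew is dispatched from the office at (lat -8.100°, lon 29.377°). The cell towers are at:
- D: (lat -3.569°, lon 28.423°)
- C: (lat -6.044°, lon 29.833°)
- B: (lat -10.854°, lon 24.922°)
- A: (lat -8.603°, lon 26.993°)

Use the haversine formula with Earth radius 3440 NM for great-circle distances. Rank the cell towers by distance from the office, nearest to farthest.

C, A, D, B

Distance from the office at (lat -8.100°, lon 29.377°) to each:
C (lat -6.044°, lon 29.833°): 126.4 NM
A (lat -8.603°, lon 26.993°): 144.8 NM
D (lat -3.569°, lon 28.423°): 277.9 NM
B (lat -10.854°, lon 24.922°): 311.3 NM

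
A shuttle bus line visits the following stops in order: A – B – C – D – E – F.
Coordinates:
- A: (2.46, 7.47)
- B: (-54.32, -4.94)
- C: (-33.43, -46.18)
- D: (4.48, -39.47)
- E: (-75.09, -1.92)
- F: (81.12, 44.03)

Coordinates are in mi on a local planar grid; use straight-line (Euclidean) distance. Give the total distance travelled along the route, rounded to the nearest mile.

Leg distances:
A→B: 58.1 mi  (cumulative 58.1 mi)
B→C: 46.2 mi  (cumulative 104.3 mi)
C→D: 38.5 mi  (cumulative 142.8 mi)
D→E: 88.0 mi  (cumulative 230.8 mi)
E→F: 162.8 mi  (cumulative 393.7 mi)
Total route length ≈ 394 mi.

394 mi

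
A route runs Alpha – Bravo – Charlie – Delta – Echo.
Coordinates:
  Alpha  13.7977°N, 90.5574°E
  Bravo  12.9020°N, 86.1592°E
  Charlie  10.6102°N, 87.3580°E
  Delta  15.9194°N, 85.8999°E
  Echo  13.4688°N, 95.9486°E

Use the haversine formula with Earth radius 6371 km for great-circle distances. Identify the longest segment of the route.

Delta–Echo

Leg distances:
Alpha→Bravo: 486.1 km
Bravo→Charlie: 286.3 km
Charlie→Delta: 611.1 km
Delta→Echo: 1114.5 km
The longest leg is Delta–Echo at 1114.5 km.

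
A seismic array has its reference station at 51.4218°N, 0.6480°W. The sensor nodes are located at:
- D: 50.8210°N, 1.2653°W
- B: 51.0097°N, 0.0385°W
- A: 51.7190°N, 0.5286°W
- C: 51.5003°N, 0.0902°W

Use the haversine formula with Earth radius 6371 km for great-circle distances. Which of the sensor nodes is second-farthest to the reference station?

B

Distance to each, sorted:
D: 79.5 km
B: 62.5 km
C: 39.6 km
A: 34.1 km
The second-farthest is B at 62.5 km.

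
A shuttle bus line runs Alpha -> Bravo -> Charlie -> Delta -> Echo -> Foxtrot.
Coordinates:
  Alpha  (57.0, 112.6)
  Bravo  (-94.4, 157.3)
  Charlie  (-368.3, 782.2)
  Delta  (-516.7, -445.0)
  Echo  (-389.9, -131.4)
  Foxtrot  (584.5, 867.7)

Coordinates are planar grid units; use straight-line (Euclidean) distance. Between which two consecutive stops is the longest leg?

Echo–Foxtrot

Leg distances:
Alpha→Bravo: 157.9
Bravo→Charlie: 682.3
Charlie→Delta: 1236.1
Delta→Echo: 338.3
Echo→Foxtrot: 1395.6
The longest leg is Echo–Foxtrot at 1395.6.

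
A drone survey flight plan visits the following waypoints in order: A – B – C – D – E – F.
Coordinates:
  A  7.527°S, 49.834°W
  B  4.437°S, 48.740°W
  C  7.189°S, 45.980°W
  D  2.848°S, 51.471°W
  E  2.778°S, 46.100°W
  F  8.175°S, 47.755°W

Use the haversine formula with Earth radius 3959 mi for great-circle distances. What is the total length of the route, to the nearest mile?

Leg distances:
A→B: 226.4 mi  (cumulative 226.4 mi)
B→C: 268.6 mi  (cumulative 495.0 mi)
C→D: 482.4 mi  (cumulative 977.4 mi)
D→E: 370.7 mi  (cumulative 1348.1 mi)
E→F: 389.9 mi  (cumulative 1738.0 mi)
Total route length ≈ 1738 mi.

1738 mi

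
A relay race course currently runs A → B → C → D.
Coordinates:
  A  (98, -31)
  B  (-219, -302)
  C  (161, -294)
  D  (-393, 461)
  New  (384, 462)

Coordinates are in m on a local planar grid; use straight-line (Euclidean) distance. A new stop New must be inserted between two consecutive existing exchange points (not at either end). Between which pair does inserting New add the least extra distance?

Added distance for inserting New between each consecutive pair:
A–B: 1126.2 m
B–C: 1381.4 m
C–D: 628.8 m
Smallest added distance is 628.8 m, inserting between C and D.

between C and D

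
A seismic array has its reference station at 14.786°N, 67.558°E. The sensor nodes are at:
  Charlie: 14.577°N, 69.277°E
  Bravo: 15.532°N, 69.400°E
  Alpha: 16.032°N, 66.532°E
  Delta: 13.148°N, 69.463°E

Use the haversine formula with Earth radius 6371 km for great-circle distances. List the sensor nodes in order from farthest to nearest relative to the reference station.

Computing each great-circle distance from 14.786°N, 67.558°E:
Delta 13.148°N, 69.463°E: 274.6 km
Bravo 15.532°N, 69.400°E: 214.4 km
Charlie 14.577°N, 69.277°E: 186.4 km
Alpha 16.032°N, 66.532°E: 176.9 km

Delta, Bravo, Charlie, Alpha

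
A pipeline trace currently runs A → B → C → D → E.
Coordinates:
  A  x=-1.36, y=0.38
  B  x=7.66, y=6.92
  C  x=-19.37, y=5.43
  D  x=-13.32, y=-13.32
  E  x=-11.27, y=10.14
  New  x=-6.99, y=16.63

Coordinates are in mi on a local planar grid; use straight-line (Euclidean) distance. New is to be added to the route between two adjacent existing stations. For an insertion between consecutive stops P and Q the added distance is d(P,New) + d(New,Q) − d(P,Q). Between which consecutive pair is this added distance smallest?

Added distance for inserting New between each consecutive pair:
A–B: 23.6 mi
B–C: 7.2 mi
C–D: 27.6 mi
D–E: 14.8 mi
Smallest added distance is 7.2 mi, inserting between B and C.

between B and C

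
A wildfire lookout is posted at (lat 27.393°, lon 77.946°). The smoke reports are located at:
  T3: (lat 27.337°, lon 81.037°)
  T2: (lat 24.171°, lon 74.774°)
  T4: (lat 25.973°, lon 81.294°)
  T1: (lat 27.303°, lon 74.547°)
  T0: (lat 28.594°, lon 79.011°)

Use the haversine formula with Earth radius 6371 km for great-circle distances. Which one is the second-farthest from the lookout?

T4

Distances from the lookout ((lat 27.393°, lon 77.946°)):
T2: 478.7 km
T4: 368.2 km
T1: 335.8 km
T3: 305.3 km
T0: 169.6 km
The second-farthest is T4 at 368.2 km.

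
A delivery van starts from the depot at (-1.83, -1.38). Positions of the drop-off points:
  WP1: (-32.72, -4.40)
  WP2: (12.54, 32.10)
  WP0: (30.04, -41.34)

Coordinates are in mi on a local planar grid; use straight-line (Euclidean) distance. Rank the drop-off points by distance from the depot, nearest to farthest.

WP1, WP2, WP0

Distances from the depot:
WP1 (-32.72, -4.40): 31.0 mi
WP2 (12.54, 32.10): 36.4 mi
WP0 (30.04, -41.34): 51.1 mi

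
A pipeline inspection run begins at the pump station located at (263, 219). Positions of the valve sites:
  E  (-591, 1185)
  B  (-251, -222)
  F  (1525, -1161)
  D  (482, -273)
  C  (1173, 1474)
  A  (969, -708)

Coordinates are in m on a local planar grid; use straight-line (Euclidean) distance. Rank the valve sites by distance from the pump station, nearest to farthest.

D, B, A, E, C, F

Distance from the pump station at (263, 219) to each:
D (482, -273): 538.5 m
B (-251, -222): 677.3 m
A (969, -708): 1165.2 m
E (-591, 1185): 1289.4 m
C (1173, 1474): 1550.2 m
F (1525, -1161): 1870.0 m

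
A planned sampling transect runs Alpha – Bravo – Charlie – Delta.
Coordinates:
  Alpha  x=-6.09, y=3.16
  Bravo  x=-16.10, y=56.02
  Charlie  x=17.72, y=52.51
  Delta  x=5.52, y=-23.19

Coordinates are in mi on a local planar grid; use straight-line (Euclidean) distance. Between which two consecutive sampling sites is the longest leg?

Charlie–Delta

Leg distances:
Alpha→Bravo: 53.8 mi
Bravo→Charlie: 34.0 mi
Charlie→Delta: 76.7 mi
The longest leg is Charlie–Delta at 76.7 mi.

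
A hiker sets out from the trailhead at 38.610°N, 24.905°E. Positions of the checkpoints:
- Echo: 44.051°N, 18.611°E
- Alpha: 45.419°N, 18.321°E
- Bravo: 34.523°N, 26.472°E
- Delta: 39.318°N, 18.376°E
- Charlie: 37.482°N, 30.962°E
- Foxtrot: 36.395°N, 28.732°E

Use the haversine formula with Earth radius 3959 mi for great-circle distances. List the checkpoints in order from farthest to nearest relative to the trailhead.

Distances from the trailhead:
Alpha 45.419°N, 18.321°E: 578.9 mi
Echo 44.051°N, 18.611°E: 497.7 mi
Delta 39.318°N, 18.376°E: 354.1 mi
Charlie 37.482°N, 30.962°E: 338.6 mi
Bravo 34.523°N, 26.472°E: 295.5 mi
Foxtrot 36.395°N, 28.732°E: 259.6 mi

Alpha, Echo, Delta, Charlie, Bravo, Foxtrot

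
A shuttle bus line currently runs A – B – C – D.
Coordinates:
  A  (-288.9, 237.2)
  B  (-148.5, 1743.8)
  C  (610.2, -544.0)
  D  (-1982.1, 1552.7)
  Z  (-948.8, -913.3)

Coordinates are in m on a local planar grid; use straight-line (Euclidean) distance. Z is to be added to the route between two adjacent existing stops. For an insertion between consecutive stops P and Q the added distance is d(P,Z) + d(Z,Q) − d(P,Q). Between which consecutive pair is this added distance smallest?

between C and D

Added distance for inserting Z between each consecutive pair:
A–B: 2588.2 m
B–C: 1966.8 m
C–D: 941.8 m
Smallest added distance is 941.8 m, inserting between C and D.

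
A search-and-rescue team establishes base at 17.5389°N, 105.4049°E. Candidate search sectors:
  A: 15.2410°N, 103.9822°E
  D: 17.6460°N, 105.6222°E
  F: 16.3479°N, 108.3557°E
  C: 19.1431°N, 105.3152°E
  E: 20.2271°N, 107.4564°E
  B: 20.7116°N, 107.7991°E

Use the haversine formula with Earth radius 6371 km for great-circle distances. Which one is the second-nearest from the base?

Distances from the base (17.5389°N, 105.4049°E):
D: 25.9 km
C: 178.6 km
A: 297.2 km
F: 340.7 km
E: 368.7 km
B: 433.2 km
The second-nearest is C at 178.6 km.

C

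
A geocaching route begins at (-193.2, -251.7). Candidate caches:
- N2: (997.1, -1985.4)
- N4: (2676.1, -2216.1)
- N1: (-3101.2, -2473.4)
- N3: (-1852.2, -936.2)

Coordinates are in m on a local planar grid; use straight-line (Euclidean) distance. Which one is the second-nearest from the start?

N2

Distances from the start ((-193.2, -251.7)):
N3: 1794.7 m
N2: 2103.0 m
N4: 3477.3 m
N1: 3659.6 m
The second-nearest is N2 at 2103.0 m.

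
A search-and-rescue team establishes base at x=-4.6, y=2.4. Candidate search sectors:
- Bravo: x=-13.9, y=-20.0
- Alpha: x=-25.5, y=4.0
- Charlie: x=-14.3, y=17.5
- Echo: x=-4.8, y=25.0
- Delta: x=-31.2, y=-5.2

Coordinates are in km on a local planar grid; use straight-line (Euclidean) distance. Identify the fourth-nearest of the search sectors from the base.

Bravo

Distances from the base (x=-4.6, y=2.4):
Charlie: 17.9 km
Alpha: 21.0 km
Echo: 22.6 km
Bravo: 24.3 km
Delta: 27.7 km
The fourth-nearest is Bravo at 24.3 km.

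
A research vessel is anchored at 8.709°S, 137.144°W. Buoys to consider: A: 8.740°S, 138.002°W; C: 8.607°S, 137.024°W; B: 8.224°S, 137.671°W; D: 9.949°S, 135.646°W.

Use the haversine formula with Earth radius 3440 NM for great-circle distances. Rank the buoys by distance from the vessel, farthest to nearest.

Distance from the vessel at 8.709°S, 137.144°W to each:
D 9.949°S, 135.646°W: 115.8 NM
A 8.740°S, 138.002°W: 51.0 NM
B 8.224°S, 137.671°W: 42.7 NM
C 8.607°S, 137.024°W: 9.4 NM

D, A, B, C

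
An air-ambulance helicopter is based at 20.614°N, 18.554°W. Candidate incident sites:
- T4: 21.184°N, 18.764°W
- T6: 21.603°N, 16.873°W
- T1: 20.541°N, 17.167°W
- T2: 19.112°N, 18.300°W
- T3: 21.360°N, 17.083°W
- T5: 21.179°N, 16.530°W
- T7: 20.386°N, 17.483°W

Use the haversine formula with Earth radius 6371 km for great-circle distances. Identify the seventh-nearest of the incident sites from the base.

Distance to each, sorted:
T4: 67.0 km
T7: 114.4 km
T1: 144.6 km
T2: 169.1 km
T3: 173.8 km
T6: 206.2 km
T5: 219.4 km
The seventh-nearest is T5 at 219.4 km.

T5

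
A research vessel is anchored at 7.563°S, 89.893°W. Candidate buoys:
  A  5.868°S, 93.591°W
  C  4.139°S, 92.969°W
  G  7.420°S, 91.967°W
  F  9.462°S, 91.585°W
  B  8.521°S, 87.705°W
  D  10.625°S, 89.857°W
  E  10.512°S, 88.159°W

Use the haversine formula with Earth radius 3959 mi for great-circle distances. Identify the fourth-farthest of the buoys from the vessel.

Distances from the vessel (7.563°S, 89.893°W):
C: 317.3 mi
A: 279.5 mi
E: 235.6 mi
D: 211.6 mi
F: 174.9 mi
B: 163.7 mi
G: 142.4 mi
The fourth-farthest is D at 211.6 mi.

D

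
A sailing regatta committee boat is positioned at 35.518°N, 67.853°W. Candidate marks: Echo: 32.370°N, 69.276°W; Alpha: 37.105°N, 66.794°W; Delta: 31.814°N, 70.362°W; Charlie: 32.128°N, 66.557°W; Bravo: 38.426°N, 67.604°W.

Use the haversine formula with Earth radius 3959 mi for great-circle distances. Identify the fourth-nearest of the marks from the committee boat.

Charlie

Distance to each, sorted:
Alpha: 124.5 mi
Bravo: 201.4 mi
Echo: 232.3 mi
Charlie: 245.8 mi
Delta: 293.8 mi
The fourth-nearest is Charlie at 245.8 mi.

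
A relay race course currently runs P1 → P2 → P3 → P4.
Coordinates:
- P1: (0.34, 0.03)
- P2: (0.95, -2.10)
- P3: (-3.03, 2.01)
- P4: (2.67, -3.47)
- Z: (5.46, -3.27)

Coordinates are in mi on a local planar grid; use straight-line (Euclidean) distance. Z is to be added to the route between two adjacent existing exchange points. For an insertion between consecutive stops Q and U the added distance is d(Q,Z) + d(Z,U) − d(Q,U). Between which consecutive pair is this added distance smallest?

between P3 and P4

Added distance for inserting Z between each consecutive pair:
P1–P2: 8.5 mi
P2–P3: 8.9 mi
P3–P4: 4.9 mi
Smallest added distance is 4.9 mi, inserting between P3 and P4.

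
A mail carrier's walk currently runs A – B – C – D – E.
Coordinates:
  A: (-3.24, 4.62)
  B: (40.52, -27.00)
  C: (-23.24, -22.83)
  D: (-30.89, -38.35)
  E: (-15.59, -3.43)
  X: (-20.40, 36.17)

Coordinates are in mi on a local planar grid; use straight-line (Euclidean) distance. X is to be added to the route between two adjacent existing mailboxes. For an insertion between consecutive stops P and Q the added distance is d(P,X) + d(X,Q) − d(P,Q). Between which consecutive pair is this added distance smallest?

Added distance for inserting X between each consecutive pair:
A–B: 69.7 mi
B–C: 82.9 mi
C–D: 117.0 mi
D–E: 77.0 mi
Smallest added distance is 69.7 mi, inserting between A and B.

between A and B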